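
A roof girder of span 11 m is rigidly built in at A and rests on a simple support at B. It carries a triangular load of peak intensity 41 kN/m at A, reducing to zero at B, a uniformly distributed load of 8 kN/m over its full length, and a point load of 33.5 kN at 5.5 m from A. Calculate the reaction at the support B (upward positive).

Choose R_B as the redundant. The primary structure is the cantilever fixed at A.
Deflection at B on the released cantilever, summing each load's contribution:
  triangular load, peak 41 at the fixed end: w₀L⁴/(30EI) = 20009/EI
  UDL 8: wL⁴/(8EI) = 14641/EI
  point load 33.5 at a = 5.5: Pa²(3L − a)/(6EI) = 4645/EI
  δ_0 = 39295/EI
Flexibility coefficient — unit upward force at B: δ_{BB} = L³/(3EI) = 443.7/EI.
Compatibility at B: δ_0 − R_B·δ_{BB} = 0, so R_B = 39295/443.7 = 88.57 kN.

R_B = 88.57 kN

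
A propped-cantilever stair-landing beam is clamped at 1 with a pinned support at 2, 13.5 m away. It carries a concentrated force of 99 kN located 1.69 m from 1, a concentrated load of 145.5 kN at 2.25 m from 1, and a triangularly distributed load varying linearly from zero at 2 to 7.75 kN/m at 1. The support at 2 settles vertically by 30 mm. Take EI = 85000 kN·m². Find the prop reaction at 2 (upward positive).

Choose R_2 as the redundant. The primary structure is the cantilever fixed at 1.
Deflection at 2 on the released cantilever, summing each load's contribution:
  point load 99 at a = 1.69: Pa²(3L − a)/(6EI) = 1829/EI
  point load 145.5 at a = 2.25: Pa²(3L − a)/(6EI) = 4696/EI
  triangular load, peak 7.75 at the fixed end: w₀L⁴/(30EI) = 8581/EI
  δ_0 = 15105/EI
Tip deflection under a unit load at 2: L³/(3EI) = 820.1/EI.
With EI = 85000 kN·m²: δ_0 = 0.17771 m and δ_{22} = 0.009649 m/kN.
Compatibility — the beam at 2 must follow the support down by 0.03 m: δ_0 − R_2·δ_{22} = 0.03, so R_2 = (0.17771 − 0.03)/0.009649 = 15.31 kN.

R_2 = 15.31 kN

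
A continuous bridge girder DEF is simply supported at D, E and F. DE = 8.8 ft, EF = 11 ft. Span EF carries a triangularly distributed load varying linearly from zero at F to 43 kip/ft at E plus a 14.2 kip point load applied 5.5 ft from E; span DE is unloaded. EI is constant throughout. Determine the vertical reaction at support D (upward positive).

Take M_E as the redundant. Released structure: two simple spans DE and EF with a hinge at E.
End slopes at the hinge E, treating each span as simply supported:
  span EF: triangular load, peak 43: w₀L³/(45EI) = 1272/EI
  span EF: point load 14.2 at a = 5.5: Pab(L + b)/(6LEI) = 107.4/EI
  relative rotation θ_0 = (0 + 1379)/EI = 1379/EI
A unit hogging moment at E produces rotation L₁/(3EI) + L₂/(3EI) = 6.6/EI.
Compatibility: M_E·(L₁+L₂)/(3EI) = θ_0, giving M_E = 209 kip·ft (hogging).
Span DE, ΣM about D with M_E applied at E: R_E^{DE}·8.8 = 0 + 209, so R_E^{DE} = 23.75 kip and R_D = 0 − 23.75 = -23.75 kip.

R_D = -23.75 kip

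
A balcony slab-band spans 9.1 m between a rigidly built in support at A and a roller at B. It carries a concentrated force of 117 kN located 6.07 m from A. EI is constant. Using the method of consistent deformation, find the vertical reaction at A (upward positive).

R_A = 56.28 kN

Take the reaction at B as the redundant and release it; the primary structure is a cantilever fixed at A.
Deflection at B on the released cantilever, summing each load's contribution:
  point load 117 at a = 6.07: Pa²(3L − a)/(6EI) = 15253/EI
Flexibility coefficient — unit upward force at B: δ_{BB} = L³/(3EI) = 251.2/EI.
Compatibility at B: δ_0 − R_B·δ_{BB} = 0, so R_B = 15253/251.2 = 60.72 kN.
Vertical equilibrium: R_A = ΣP − R_B = 117 − 60.72 = 56.28 kN.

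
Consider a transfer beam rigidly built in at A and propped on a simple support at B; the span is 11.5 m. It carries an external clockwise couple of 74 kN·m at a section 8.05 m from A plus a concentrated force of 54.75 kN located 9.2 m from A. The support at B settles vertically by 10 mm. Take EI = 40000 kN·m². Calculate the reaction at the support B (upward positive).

Choose R_B as the redundant. The primary structure is the cantilever fixed at A.
Downward deflection at the released point B due to the loads:
  clockwise couple 74 at a = 8.05: M₀a(2L − a)/(2EI) = 4453/EI
  point load 54.75 at a = 9.2: Pa²(3L − a)/(6EI) = 19540/EI
  δ_0 = 23993/EI
Tip deflection under a unit load at B: L³/(3EI) = 507/EI.
With EI = 40000 kN·m²: δ_0 = 0.59983 m and δ_{BB} = 0.012674 m/kN.
Compatibility — the beam at B must follow the support down by 0.01 m: δ_0 − R_B·δ_{BB} = 0.01, so R_B = (0.59983 − 0.01)/0.012674 = 46.54 kN.

R_B = 46.54 kN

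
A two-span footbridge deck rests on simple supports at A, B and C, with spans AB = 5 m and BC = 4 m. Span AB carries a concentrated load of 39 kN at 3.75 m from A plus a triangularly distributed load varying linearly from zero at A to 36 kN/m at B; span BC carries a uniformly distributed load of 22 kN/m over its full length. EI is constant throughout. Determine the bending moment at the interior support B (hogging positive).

Take M_B as the redundant. Released structure: two simple spans AB and BC with a hinge at B.
Rotations at B on the released spans (each span's end-slope, ×1/EI):
  span AB: point load 39 at a = 3.75: Pab(L + a)/(6LEI) = 53.32/EI
  span AB: triangular load, peak 36: w₀L³/(45EI) = 100/EI
  span BC: UDL 22: wL³/(24EI) = 58.67/EI
  relative rotation θ_0 = (153.3 + 58.67)/EI = 212/EI
A unit hogging moment at B produces rotation L₁/(3EI) + L₂/(3EI) = 3/EI.
Compatibility: M_B·(L₁+L₂)/(3EI) = θ_0, giving M_B = 70.66 kN·m (hogging).

M_B = 70.66 kN·m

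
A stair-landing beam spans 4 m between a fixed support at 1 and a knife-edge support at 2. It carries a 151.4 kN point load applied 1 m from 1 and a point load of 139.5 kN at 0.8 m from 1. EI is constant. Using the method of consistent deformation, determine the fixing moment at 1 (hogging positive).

Choose R_2 as the redundant. The primary structure is the cantilever fixed at 1.
Deflection at 2 on the released cantilever, summing each load's contribution:
  point load 151.4 at a = 1: Pa²(3L − a)/(6EI) = 277.6/EI
  point load 139.5 at a = 0.8: Pa²(3L − a)/(6EI) = 166.7/EI
  δ_0 = 444.2/EI
Tip deflection under a unit load at 2: L³/(3EI) = 21.33/EI.
Compatibility at 2: δ_0 − R_2·δ_{22} = 0, so R_2 = 444.2/21.33 = 20.82 kN.
Moment equilibrium about 1: M_1 = Σ(load moments about 1) − R_2·L = 263 − 20.82×4 = 179.7 kN·m.

M_1 = 179.7 kN·m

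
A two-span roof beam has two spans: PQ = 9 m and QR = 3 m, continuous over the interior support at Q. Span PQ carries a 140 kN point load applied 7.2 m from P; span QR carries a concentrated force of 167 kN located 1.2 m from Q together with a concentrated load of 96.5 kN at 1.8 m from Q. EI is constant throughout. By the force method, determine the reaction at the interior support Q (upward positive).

Release continuity at Q by inserting a hinge; the redundant is the internal moment M_Q. The primary structure is two simply-supported spans PQ and QR.
Rotations at Q on the released spans (each span's end-slope, ×1/EI):
  span PQ: point load 140 at a = 7.2: Pab(L + a)/(6LEI) = 544.3/EI
  span QR: point load 167 at a = 1.2: Pab(L + b)/(6LEI) = 96.19/EI
  span QR: point load 96.5 at a = 1.8: Pab(L + b)/(6LEI) = 48.64/EI
  relative rotation θ_0 = (544.3 + 144.8)/EI = 689.1/EI
A unit hogging moment at Q produces rotation L₁/(3EI) + L₂/(3EI) = 4/EI.
Compatibility: M_Q·(L₁+L₂)/(3EI) = θ_0, giving M_Q = 172.3 kN·m (hogging).
Span PQ, ΣM about P with M_Q applied at Q: R_Q^{PQ}·9 = 1008 + 172.3, so R_Q^{PQ} = 131.1 kN and R_P = 140 − 131.1 = 8.857 kN.
Span QR, ΣM about R: R_Q^{QR}·3 = 416.4 + 172.3, so R_Q^{QR} = 196.2 kN and R_R = 263.5 − 196.2 = 67.27 kN.
R_Q = 131.1 + 196.2 = 327.4 kN.

R_Q = 327.4 kN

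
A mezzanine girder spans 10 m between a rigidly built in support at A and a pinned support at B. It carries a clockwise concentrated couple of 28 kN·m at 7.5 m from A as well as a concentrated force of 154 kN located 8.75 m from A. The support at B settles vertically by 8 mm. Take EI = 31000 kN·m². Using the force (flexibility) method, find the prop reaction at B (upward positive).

R_B = 128.5 kN

Remove the prop at B; the released (primary) structure is a cantilever built in at A.
Free-end deflection of the primary structure under the applied loading (downward +):
  clockwise couple 28 at a = 7.5: M₀a(2L − a)/(2EI) = 1312/EI
  point load 154 at a = 8.75: Pa²(3L − a)/(6EI) = 41758/EI
  δ_0 = 43071/EI
Flexibility coefficient — unit upward force at B: δ_{BB} = L³/(3EI) = 333.3/EI.
With EI = 31000 kN·m²: δ_0 = 1.3894 m and δ_{BB} = 0.010753 m/kN.
Compatibility — the beam at B must follow the support down by 0.008 m: δ_0 − R_B·δ_{BB} = 0.008, so R_B = (1.3894 − 0.008)/0.010753 = 128.5 kN.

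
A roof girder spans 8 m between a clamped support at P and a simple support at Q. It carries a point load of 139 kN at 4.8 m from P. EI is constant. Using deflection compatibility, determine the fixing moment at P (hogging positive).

M_P = 186.8 kN·m

Take the reaction at Q as the redundant and release it; the primary structure is a cantilever fixed at P.
Downward deflection at the released point Q due to the loads:
  point load 139 at a = 4.8: Pa²(3L − a)/(6EI) = 10248/EI
Flexibility coefficient — unit upward force at Q: δ_{QQ} = L³/(3EI) = 170.7/EI.
The prop prevents deflection at Q: R_Q = δ_0/δ_{QQ} = 10248/170.7 = 60.05 kN.
Moment equilibrium about P: M_P = Σ(load moments about P) − R_Q·L = 667.2 − 60.05×8 = 186.8 kN·m.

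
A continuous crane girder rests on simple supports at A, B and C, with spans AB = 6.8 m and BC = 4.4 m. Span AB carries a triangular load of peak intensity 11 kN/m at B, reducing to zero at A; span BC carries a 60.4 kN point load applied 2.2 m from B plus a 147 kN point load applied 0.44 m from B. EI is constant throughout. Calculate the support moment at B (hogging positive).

Take M_B as the redundant. Released structure: two simple spans AB and BC with a hinge at B.
End slopes at the hinge B, treating each span as simply supported:
  span AB: triangular load, peak 11: w₀L³/(45EI) = 76.86/EI
  span BC: point load 60.4 at a = 2.2: Pab(L + b)/(6LEI) = 73.08/EI
  span BC: point load 147 at a = 0.44: Pab(L + b)/(6LEI) = 81.11/EI
  relative rotation θ_0 = (76.86 + 154.2)/EI = 231.1/EI
A unit hogging moment at B produces rotation L₁/(3EI) + L₂/(3EI) = 3.733/EI.
Slope continuity at B: θ_0 = M_B·3.733/EI, so M_B = 231.1/3.733 = 61.89 kN·m (hogging).

M_B = 61.89 kN·m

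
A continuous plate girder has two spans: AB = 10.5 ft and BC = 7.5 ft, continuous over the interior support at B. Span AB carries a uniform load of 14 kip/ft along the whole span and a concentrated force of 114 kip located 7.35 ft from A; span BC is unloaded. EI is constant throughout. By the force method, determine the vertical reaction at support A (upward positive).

R_A = 85.11 kip

Release continuity at B by inserting a hinge; the redundant is the internal moment M_B. The primary structure is two simply-supported spans AB and BC.
Rotations at B on the released spans (each span's end-slope, ×1/EI):
  span AB: UDL 14: wL³/(24EI) = 675.3/EI
  span AB: point load 114 at a = 7.35: Pab(L + a)/(6LEI) = 747.8/EI
  relative rotation θ_0 = (1423 + 0)/EI = 1423/EI
A unit hogging moment at B produces rotation L₁/(3EI) + L₂/(3EI) = 6/EI.
Compatibility: M_B·(L₁+L₂)/(3EI) = θ_0, giving M_B = 237.2 kip·ft (hogging).
Span AB, ΣM about A with M_B applied at B: R_B^{AB}·10.5 = 1610 + 237.2, so R_B^{AB} = 175.9 kip and R_A = 261 − 175.9 = 85.11 kip.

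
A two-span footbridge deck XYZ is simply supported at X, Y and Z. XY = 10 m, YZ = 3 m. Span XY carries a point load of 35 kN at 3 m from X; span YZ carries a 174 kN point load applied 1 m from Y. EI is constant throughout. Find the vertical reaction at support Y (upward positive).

R_Y = 152.1 kN

Release continuity at Y by inserting a hinge; the redundant is the internal moment M_Y. The primary structure is two simply-supported spans XY and YZ.
Rotations at Y on the released spans (each span's end-slope, ×1/EI):
  span XY: point load 35 at a = 3: Pab(L + a)/(6LEI) = 159.2/EI
  span YZ: point load 174 at a = 1: Pab(L + b)/(6LEI) = 96.67/EI
  relative rotation θ_0 = (159.2 + 96.67)/EI = 255.9/EI
A unit hogging moment at Y produces rotation L₁/(3EI) + L₂/(3EI) = 4.333/EI.
Slope continuity at Y: θ_0 = M_Y·4.333/EI, so M_Y = 255.9/4.333 = 59.06 kN·m (hogging).
Span XY, ΣM about X with M_Y applied at Y: R_Y^{XY}·10 = 105 + 59.06, so R_Y^{XY} = 16.41 kN and R_X = 35 − 16.41 = 18.59 kN.
Span YZ, ΣM about Z: R_Y^{YZ}·3 = 348 + 59.06, so R_Y^{YZ} = 135.7 kN and R_Z = 174 − 135.7 = 38.31 kN.
R_Y = 16.41 + 135.7 = 152.1 kN.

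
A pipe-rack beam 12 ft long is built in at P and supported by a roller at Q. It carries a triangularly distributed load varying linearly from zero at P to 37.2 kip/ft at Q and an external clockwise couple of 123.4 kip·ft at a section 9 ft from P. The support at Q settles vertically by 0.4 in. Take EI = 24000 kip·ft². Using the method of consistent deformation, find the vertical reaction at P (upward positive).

Take the reaction at Q as the redundant and release it; the primary structure is a cantilever fixed at P.
Free-end deflection of the primary structure under the applied loading (downward +):
  triangular load, peak 37.2 at the free end: 11w₀L⁴/(120EI) = 70710/EI
  clockwise couple 123.4 at a = 9: M₀a(2L − a)/(2EI) = 8330/EI
  δ_0 = 79039/EI
Flexibility coefficient — unit upward force at Q: δ_{QQ} = L³/(3EI) = 576/EI.
With EI = 24000 kip·ft²: δ_0 = 3.2933 ft and δ_{QQ} = 0.024 ft/kip.
Compatibility — the beam at Q must follow the support down by 0.03333 ft: δ_0 − R_Q·δ_{QQ} = 0.03333, so R_Q = (3.2933 − 0.03333)/0.024 = 135.8 kip.
Vertical equilibrium: R_P = ΣP − R_Q = 223.2 − 135.8 = 87.37 kip.

R_P = 87.37 kip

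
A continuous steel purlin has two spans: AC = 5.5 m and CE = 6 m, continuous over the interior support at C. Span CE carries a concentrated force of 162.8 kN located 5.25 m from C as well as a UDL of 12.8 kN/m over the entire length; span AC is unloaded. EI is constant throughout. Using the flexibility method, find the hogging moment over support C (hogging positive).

M_C = 61.41 kN·m

Insert a hinge at C; M_C is the redundant, and each span becomes simply supported.
Discontinuity in slope at C on the released structure — sum the simple-span end rotations:
  span CE: point load 162.8 at a = 5.25: Pab(L + b)/(6LEI) = 120.2/EI
  span CE: UDL 12.8: wL³/(24EI) = 115.2/EI
  relative rotation θ_0 = (0 + 235.4)/EI = 235.4/EI
A unit hogging moment at C produces rotation L₁/(3EI) + L₂/(3EI) = 3.833/EI.
Slope continuity at C: θ_0 = M_C·3.833/EI, so M_C = 235.4/3.833 = 61.41 kN·m (hogging).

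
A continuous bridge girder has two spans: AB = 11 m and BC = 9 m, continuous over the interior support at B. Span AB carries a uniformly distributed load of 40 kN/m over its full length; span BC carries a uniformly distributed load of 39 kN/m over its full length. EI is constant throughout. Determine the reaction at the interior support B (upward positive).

R_B = 498.6 kN

Insert a hinge at B; M_B is the redundant, and each span becomes simply supported.
Rotations at B on the released spans (each span's end-slope, ×1/EI):
  span AB: UDL 40: wL³/(24EI) = 2218/EI
  span BC: UDL 39: wL³/(24EI) = 1185/EI
  relative rotation θ_0 = (2218 + 1185)/EI = 3403/EI
A unit hogging moment at B produces rotation L₁/(3EI) + L₂/(3EI) = 6.667/EI.
Compatibility: M_B·(L₁+L₂)/(3EI) = θ_0, giving M_B = 510.4 kN·m (hogging).
Span AB, ΣM about A with M_B applied at B: R_B^{AB}·11 = 2420 + 510.4, so R_B^{AB} = 266.4 kN and R_A = 440 − 266.4 = 173.6 kN.
Span BC, ΣM about C: R_B^{BC}·9 = 1580 + 510.4, so R_B^{BC} = 232.2 kN and R_C = 351 − 232.2 = 118.8 kN.
R_B = 266.4 + 232.2 = 498.6 kN.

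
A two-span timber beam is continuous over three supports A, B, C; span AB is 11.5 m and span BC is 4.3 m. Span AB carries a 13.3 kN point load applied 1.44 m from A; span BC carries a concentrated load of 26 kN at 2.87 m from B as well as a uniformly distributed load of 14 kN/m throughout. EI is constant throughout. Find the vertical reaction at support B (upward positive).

R_B = 46.86 kN

Take M_B as the redundant. Released structure: two simple spans AB and BC with a hinge at B.
Rotations at B on the released spans (each span's end-slope, ×1/EI):
  span AB: point load 13.3 at a = 1.44: Pab(L + a)/(6LEI) = 36.13/EI
  span BC: point load 26 at a = 2.87: Pab(L + b)/(6LEI) = 23.7/EI
  span BC: UDL 14: wL³/(24EI) = 46.38/EI
  relative rotation θ_0 = (36.13 + 70.08)/EI = 106.2/EI
A unit hogging moment at B produces rotation L₁/(3EI) + L₂/(3EI) = 5.267/EI.
Compatibility: M_B·(L₁+L₂)/(3EI) = θ_0, giving M_B = 20.17 kN·m (hogging).
Span AB, ΣM about A with M_B applied at B: R_B^{AB}·11.5 = 19.15 + 20.17, so R_B^{AB} = 3.419 kN and R_A = 13.3 − 3.419 = 9.881 kN.
Span BC, ΣM about C: R_B^{BC}·4.3 = 166.6 + 20.17, so R_B^{BC} = 43.44 kN and R_C = 86.2 − 43.44 = 42.76 kN.
R_B = 3.419 + 43.44 = 46.86 kN.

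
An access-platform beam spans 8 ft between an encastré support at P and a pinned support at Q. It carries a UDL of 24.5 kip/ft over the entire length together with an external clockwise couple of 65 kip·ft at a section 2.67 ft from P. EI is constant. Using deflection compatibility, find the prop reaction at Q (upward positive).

R_Q = 80.28 kip

Take the reaction at Q as the redundant and release it; the primary structure is a cantilever fixed at P.
Deflection at Q on the released cantilever, summing each load's contribution:
  UDL 24.5: wL⁴/(8EI) = 12544/EI
  clockwise couple 65 at a = 2.67: M₀a(2L − a)/(2EI) = 1157/EI
  δ_0 = 13701/EI
Flexibility coefficient — unit upward force at Q: δ_{QQ} = L³/(3EI) = 170.7/EI.
The prop prevents deflection at Q: R_Q = δ_0/δ_{QQ} = 13701/170.7 = 80.28 kip.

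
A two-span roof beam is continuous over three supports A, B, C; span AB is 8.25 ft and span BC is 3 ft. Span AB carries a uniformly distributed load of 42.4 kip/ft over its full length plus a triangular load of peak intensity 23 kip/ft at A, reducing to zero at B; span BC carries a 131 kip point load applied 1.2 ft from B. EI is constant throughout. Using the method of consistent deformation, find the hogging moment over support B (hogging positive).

M_B = 351.6 kip·ft

Insert a hinge at B; M_B is the redundant, and each span becomes simply supported.
Discontinuity in slope at B on the released structure — sum the simple-span end rotations:
  span AB: UDL 42.4: wL³/(24EI) = 992/EI
  span AB: triangular load, peak 23: 7w₀L³/(360EI) = 251.1/EI
  span BC: point load 131 at a = 1.2: Pab(L + b)/(6LEI) = 75.46/EI
  relative rotation θ_0 = (1243 + 75.46)/EI = 1319/EI
A unit hogging moment at B produces rotation L₁/(3EI) + L₂/(3EI) = 3.75/EI.
Slope continuity at B: θ_0 = M_B·3.75/EI, so M_B = 1319/3.75 = 351.6 kip·ft (hogging).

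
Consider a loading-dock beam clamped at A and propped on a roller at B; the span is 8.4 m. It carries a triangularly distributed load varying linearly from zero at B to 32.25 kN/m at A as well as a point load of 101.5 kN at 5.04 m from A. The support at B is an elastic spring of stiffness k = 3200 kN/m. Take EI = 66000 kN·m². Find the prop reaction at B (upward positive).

Remove the prop at B; the released (primary) structure is a cantilever built in at A.
Primary-structure tip deflection at B by superposition:
  triangular load, peak 32.25 at the fixed end: w₀L⁴/(30EI) = 5352/EI
  point load 101.5 at a = 5.04: Pa²(3L − a)/(6EI) = 8663/EI
  δ_0 = 14015/EI
Flexibility coefficient — unit upward force at B: δ_{BB} = L³/(3EI) = 197.6/EI.
With EI = 66000 kN·m²: δ_0 = 0.21235 m and δ_{BB} = 0.002993 m/kN.
Compatibility — the spring shortens by R_B/k under the reaction it provides: δ_0 − R_B·δ_{BB} = R_B/k. With 1/k = 0.000313 m/kN, R_B = δ_0 / (δ_{BB} + 1/k) = 0.21235 / (0.002993 + 0.000313) = 64.23 kN.

R_B = 64.23 kN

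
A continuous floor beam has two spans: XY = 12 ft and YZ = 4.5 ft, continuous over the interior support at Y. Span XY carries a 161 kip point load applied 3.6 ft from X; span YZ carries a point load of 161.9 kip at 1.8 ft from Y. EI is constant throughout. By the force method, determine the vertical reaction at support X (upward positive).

Release continuity at Y by inserting a hinge; the redundant is the internal moment M_Y. The primary structure is two simply-supported spans XY and YZ.
Discontinuity in slope at Y on the released structure — sum the simple-span end rotations:
  span XY: point load 161 at a = 3.6: Pab(L + a)/(6LEI) = 1055/EI
  span YZ: point load 161.9 at a = 1.8: Pab(L + b)/(6LEI) = 209.8/EI
  relative rotation θ_0 = (1055 + 209.8)/EI = 1265/EI
A unit hogging moment at Y produces rotation L₁/(3EI) + L₂/(3EI) = 5.5/EI.
Slope continuity at Y: θ_0 = M_Y·5.5/EI, so M_Y = 1265/5.5 = 229.9 kip·ft (hogging).
Span XY, ΣM about X with M_Y applied at Y: R_Y^{XY}·12 = 579.6 + 229.9, so R_Y^{XY} = 67.46 kip and R_X = 161 − 67.46 = 93.54 kip.

R_X = 93.54 kip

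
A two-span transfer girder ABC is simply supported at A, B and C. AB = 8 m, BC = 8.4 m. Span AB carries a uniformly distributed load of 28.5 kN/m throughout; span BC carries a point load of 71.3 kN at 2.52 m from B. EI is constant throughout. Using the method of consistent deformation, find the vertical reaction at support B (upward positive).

Release continuity at B by inserting a hinge; the redundant is the internal moment M_B. The primary structure is two simply-supported spans AB and BC.
End slopes at the hinge B, treating each span as simply supported:
  span AB: UDL 28.5: wL³/(24EI) = 608/EI
  span BC: point load 71.3 at a = 2.52: Pab(L + b)/(6LEI) = 299.3/EI
  relative rotation θ_0 = (608 + 299.3)/EI = 907.3/EI
A unit hogging moment at B produces rotation L₁/(3EI) + L₂/(3EI) = 5.467/EI.
Slope continuity at B: θ_0 = M_B·5.467/EI, so M_B = 907.3/5.467 = 166 kN·m (hogging).
Span AB, ΣM about A with M_B applied at B: R_B^{AB}·8 = 912 + 166, so R_B^{AB} = 134.7 kN and R_A = 228 − 134.7 = 93.25 kN.
Span BC, ΣM about C: R_B^{BC}·8.4 = 419.2 + 166, so R_B^{BC} = 69.67 kN and R_C = 71.3 − 69.67 = 1.631 kN.
R_B = 134.7 + 69.67 = 204.4 kN.

R_B = 204.4 kN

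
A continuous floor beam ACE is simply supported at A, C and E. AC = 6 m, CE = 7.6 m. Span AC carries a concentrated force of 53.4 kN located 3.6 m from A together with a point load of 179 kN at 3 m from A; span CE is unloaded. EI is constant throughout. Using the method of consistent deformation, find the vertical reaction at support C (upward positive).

R_C = 156.1 kN

Take M_C as the redundant. Released structure: two simple spans AC and CE with a hinge at C.
End slopes at the hinge C, treating each span as simply supported:
  span AC: point load 53.4 at a = 3.6: Pab(L + a)/(6LEI) = 123/EI
  span AC: point load 179 at a = 3: Pab(L + a)/(6LEI) = 402.8/EI
  relative rotation θ_0 = (525.8 + 0)/EI = 525.8/EI
A unit hogging moment at C produces rotation L₁/(3EI) + L₂/(3EI) = 4.533/EI.
Slope continuity at C: θ_0 = M_C·4.533/EI, so M_C = 525.8/4.533 = 116 kN·m (hogging).
Span AC, ΣM about A with M_C applied at C: R_C^{AC}·6 = 729.2 + 116, so R_C^{AC} = 140.9 kN and R_A = 232.4 − 140.9 = 91.53 kN.
Span CE, ΣM about E: R_C^{CE}·7.6 = 0 + 116, so R_C^{CE} = 15.26 kN and R_E = 0 − 15.26 = -15.26 kN.
R_C = 140.9 + 15.26 = 156.1 kN.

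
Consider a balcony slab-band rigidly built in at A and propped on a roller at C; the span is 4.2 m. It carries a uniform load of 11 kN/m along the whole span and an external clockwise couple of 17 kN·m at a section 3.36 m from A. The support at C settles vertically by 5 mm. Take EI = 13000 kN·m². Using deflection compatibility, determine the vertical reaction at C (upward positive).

R_C = 20.52 kN

Release the roller at C. Primary structure: cantilever fixed at A.
Deflection at C on the released cantilever, summing each load's contribution:
  UDL 11: wL⁴/(8EI) = 427.9/EI
  clockwise couple 17 at a = 3.36: M₀a(2L − a)/(2EI) = 143.9/EI
  δ_0 = 571.8/EI
Tip deflection under a unit load at C: L³/(3EI) = 24.7/EI.
With EI = 13000 kN·m²: δ_0 = 0.043985 m and δ_{CC} = 0.0019 m/kN.
Compatibility — the beam at C must follow the support down by 0.005 m: δ_0 − R_C·δ_{CC} = 0.005, so R_C = (0.043985 − 0.005)/0.0019 = 20.52 kN.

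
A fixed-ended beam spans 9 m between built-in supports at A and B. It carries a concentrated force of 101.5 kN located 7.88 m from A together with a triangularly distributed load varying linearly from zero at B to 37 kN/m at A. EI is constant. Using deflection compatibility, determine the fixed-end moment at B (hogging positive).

Release both end moments; the primary structure is a simply-supported span AB with redundants M_A and M_B.
Simple-span end rotations at A and B under the given loads:
  at A: point load 101.5 at a = 7.88: Pab(L + b)/(6LEI) = 167.9/EI
  at B: point load 101.5 at a = 7.88: Pab(L + a)/(6LEI) = 280/EI
  at A: triangular load, peak 37: w₀L³/(45EI) = 599.4/EI
  at B: triangular load, peak 37: 7w₀L³/(360EI) = 524.5/EI
  θ_A0 = 767.3/EI,  θ_B0 = 804.5/EI
Flexibility coefficients: a unit moment at one end gives L/(3EI) there and L/(6EI) at the far end, so f₁₁ = f₂₂ = 3/EI and f₁₂ = f₂₁ = 1.5/EI.
Compatibility — zero rotation at each built-in end:
  3 M_A + 1.5 M_B = 767.3
  1.5 M_A + 3 M_B = 804.5
Solving the pair gives M_A = 162.2 kN·m and M_B = 187 kN·m (hogging).

M_B = 187 kN·m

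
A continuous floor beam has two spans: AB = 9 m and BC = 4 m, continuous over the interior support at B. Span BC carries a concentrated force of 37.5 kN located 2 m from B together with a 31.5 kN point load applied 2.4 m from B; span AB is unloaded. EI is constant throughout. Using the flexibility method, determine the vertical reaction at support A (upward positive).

R_A = -1.685 kN

Insert a hinge at B; M_B is the redundant, and each span becomes simply supported.
Discontinuity in slope at B on the released structure — sum the simple-span end rotations:
  span BC: point load 37.5 at a = 2: Pab(L + b)/(6LEI) = 37.5/EI
  span BC: point load 31.5 at a = 2.4: Pab(L + b)/(6LEI) = 28.22/EI
  relative rotation θ_0 = (0 + 65.72)/EI = 65.72/EI
A unit hogging moment at B produces rotation L₁/(3EI) + L₂/(3EI) = 4.333/EI.
Compatibility: M_B·(L₁+L₂)/(3EI) = θ_0, giving M_B = 15.17 kN·m (hogging).
Span AB, ΣM about A with M_B applied at B: R_B^{AB}·9 = 0 + 15.17, so R_B^{AB} = 1.685 kN and R_A = 0 − 1.685 = -1.685 kN.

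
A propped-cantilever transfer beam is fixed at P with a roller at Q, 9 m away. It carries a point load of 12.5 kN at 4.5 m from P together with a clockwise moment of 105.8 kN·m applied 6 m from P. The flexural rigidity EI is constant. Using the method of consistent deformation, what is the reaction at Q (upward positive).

Choose R_Q as the redundant. The primary structure is the cantilever fixed at P.
Primary-structure tip deflection at Q by superposition:
  point load 12.5 at a = 4.5: Pa²(3L − a)/(6EI) = 949.2/EI
  clockwise couple 105.8 at a = 6: M₀a(2L − a)/(2EI) = 3809/EI
  δ_0 = 4758/EI
Flexibility coefficient — unit upward force at Q: δ_{QQ} = L³/(3EI) = 243/EI.
Compatibility at Q: δ_0 − R_Q·δ_{QQ} = 0, so R_Q = 4758/243 = 19.58 kN.

R_Q = 19.58 kN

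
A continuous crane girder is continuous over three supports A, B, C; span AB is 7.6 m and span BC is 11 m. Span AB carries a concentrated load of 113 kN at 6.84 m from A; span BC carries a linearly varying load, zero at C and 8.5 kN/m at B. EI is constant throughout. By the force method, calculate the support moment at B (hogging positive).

Insert a hinge at B; M_B is the redundant, and each span becomes simply supported.
Rotations at B on the released spans (each span's end-slope, ×1/EI):
  span AB: point load 113 at a = 6.84: Pab(L + a)/(6LEI) = 186/EI
  span BC: triangular load, peak 8.5: w₀L³/(45EI) = 251.4/EI
  relative rotation θ_0 = (186 + 251.4)/EI = 437.4/EI
A unit hogging moment at B produces rotation L₁/(3EI) + L₂/(3EI) = 6.2/EI.
Slope continuity at B: θ_0 = M_B·6.2/EI, so M_B = 437.4/6.2 = 70.55 kN·m (hogging).

M_B = 70.55 kN·m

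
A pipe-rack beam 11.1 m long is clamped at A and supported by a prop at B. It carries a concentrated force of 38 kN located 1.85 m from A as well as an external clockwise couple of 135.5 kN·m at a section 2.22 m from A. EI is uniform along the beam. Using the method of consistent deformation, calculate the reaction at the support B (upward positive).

R_B = 8.087 kN

Release the roller at B. Primary structure: cantilever fixed at A.
Deflection at B on the released cantilever, summing each load's contribution:
  point load 38 at a = 1.85: Pa²(3L − a)/(6EI) = 681.7/EI
  clockwise couple 135.5 at a = 2.22: M₀a(2L − a)/(2EI) = 3005/EI
  δ_0 = 3687/EI
Flexibility coefficient — unit upward force at B: δ_{BB} = L³/(3EI) = 455.9/EI.
The prop prevents deflection at B: R_B = δ_0/δ_{BB} = 3687/455.9 = 8.087 kN.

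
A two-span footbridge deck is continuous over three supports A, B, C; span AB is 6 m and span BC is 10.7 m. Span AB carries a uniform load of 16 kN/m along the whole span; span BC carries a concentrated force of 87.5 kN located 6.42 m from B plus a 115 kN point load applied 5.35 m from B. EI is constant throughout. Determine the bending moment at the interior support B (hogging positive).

Release continuity at B by inserting a hinge; the redundant is the internal moment M_B. The primary structure is two simply-supported spans AB and BC.
Discontinuity in slope at B on the released structure — sum the simple-span end rotations:
  span AB: UDL 16: wL³/(24EI) = 144/EI
  span BC: point load 87.5 at a = 6.42: Pab(L + b)/(6LEI) = 561/EI
  span BC: point load 115 at a = 5.35: Pab(L + b)/(6LEI) = 822.9/EI
  relative rotation θ_0 = (144 + 1384)/EI = 1528/EI
A unit hogging moment at B produces rotation L₁/(3EI) + L₂/(3EI) = 5.567/EI.
Slope continuity at B: θ_0 = M_B·5.567/EI, so M_B = 1528/5.567 = 274.5 kN·m (hogging).

M_B = 274.5 kN·m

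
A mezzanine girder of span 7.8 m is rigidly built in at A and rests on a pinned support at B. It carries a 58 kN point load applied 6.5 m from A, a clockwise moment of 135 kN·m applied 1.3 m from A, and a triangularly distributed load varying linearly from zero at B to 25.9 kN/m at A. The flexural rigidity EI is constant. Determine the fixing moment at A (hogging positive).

M_A = 214.8 kN·m

Choose R_B as the redundant. The primary structure is the cantilever fixed at A.
Downward deflection at the released point B due to the loads:
  point load 58 at a = 6.5: Pa²(3L − a)/(6EI) = 6902/EI
  clockwise couple 135 at a = 1.3: M₀a(2L − a)/(2EI) = 1255/EI
  triangular load, peak 25.9 at the fixed end: w₀L⁴/(30EI) = 3196/EI
  δ_0 = 11353/EI
Flexibility coefficient — unit upward force at B: δ_{BB} = L³/(3EI) = 158.2/EI.
Compatibility at B: δ_0 − R_B·δ_{BB} = 0, so R_B = 11353/158.2 = 71.77 kN.
Moment equilibrium about A: M_A = Σ(load moments about A) − R_B·L = 774.6 − 71.77×7.8 = 214.8 kN·m.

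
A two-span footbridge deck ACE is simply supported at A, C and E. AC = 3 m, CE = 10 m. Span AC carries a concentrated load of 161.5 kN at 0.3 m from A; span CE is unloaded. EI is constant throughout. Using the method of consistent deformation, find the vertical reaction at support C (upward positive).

R_C = 18.55 kN

Insert a hinge at C; M_C is the redundant, and each span becomes simply supported.
End slopes at the hinge C, treating each span as simply supported:
  span AC: point load 161.5 at a = 0.3: Pab(L + a)/(6LEI) = 23.98/EI
  relative rotation θ_0 = (23.98 + 0)/EI = 23.98/EI
A unit hogging moment at C produces rotation L₁/(3EI) + L₂/(3EI) = 4.333/EI.
Slope continuity at C: θ_0 = M_C·4.333/EI, so M_C = 23.98/4.333 = 5.534 kN·m (hogging).
Span AC, ΣM about A with M_C applied at C: R_C^{AC}·3 = 48.45 + 5.534, so R_C^{AC} = 17.99 kN and R_A = 161.5 − 17.99 = 143.5 kN.
Span CE, ΣM about E: R_C^{CE}·10 = 0 + 5.534, so R_C^{CE} = 0.5534 kN and R_E = 0 − 0.5534 = -0.5534 kN.
R_C = 17.99 + 0.5534 = 18.55 kN.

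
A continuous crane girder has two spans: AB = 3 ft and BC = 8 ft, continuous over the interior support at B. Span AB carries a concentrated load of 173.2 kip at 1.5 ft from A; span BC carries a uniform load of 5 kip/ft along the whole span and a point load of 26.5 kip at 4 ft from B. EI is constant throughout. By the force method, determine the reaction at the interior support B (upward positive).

R_B = 158.6 kip

Insert a hinge at B; M_B is the redundant, and each span becomes simply supported.
Discontinuity in slope at B on the released structure — sum the simple-span end rotations:
  span AB: point load 173.2 at a = 1.5: Pab(L + a)/(6LEI) = 97.42/EI
  span BC: UDL 5: wL³/(24EI) = 106.7/EI
  span BC: point load 26.5 at a = 4: Pab(L + b)/(6LEI) = 106/EI
  relative rotation θ_0 = (97.42 + 212.7)/EI = 310.1/EI
A unit hogging moment at B produces rotation L₁/(3EI) + L₂/(3EI) = 3.667/EI.
Slope continuity at B: θ_0 = M_B·3.667/EI, so M_B = 310.1/3.667 = 84.57 kip·ft (hogging).
Span AB, ΣM about A with M_B applied at B: R_B^{AB}·3 = 259.8 + 84.57, so R_B^{AB} = 114.8 kip and R_A = 173.2 − 114.8 = 58.41 kip.
Span BC, ΣM about C: R_B^{BC}·8 = 266 + 84.57, so R_B^{BC} = 43.82 kip and R_C = 66.5 − 43.82 = 22.68 kip.
R_B = 114.8 + 43.82 = 158.6 kip.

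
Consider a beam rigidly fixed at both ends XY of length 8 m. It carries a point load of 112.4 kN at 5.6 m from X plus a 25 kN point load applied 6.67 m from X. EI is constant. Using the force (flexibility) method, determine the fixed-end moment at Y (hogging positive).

Take the two fixed-end moments M_X, M_Y as redundants; the released structure is the simple span XY.
On the primary (simply-supported) span, the end slopes from the loading are:
  at X: point load 112.4 at a = 5.6: Pab(L + b)/(6LEI) = 327.3/EI
  at Y: point load 112.4 at a = 5.6: Pab(L + a)/(6LEI) = 428/EI
  at X: point load 25 at a = 6.67: Pab(L + b)/(6LEI) = 43.11/EI
  at Y: point load 25 at a = 6.67: Pab(L + a)/(6LEI) = 67.78/EI
  θ_X0 = 370.4/EI,  θ_Y0 = 495.8/EI
Flexibility coefficients: a unit moment at one end gives L/(3EI) there and L/(6EI) at the far end, so f₁₁ = f₂₂ = 2.667/EI and f₁₂ = f₂₁ = 1.333/EI.
Compatibility — zero rotation at each built-in end:
  2.667 M_X + 1.333 M_Y = 370.4
  1.333 M_X + 2.667 M_Y = 495.8
Solving the pair gives M_X = 61.26 kN·m and M_Y = 155.3 kN·m (hogging).

M_Y = 155.3 kN·m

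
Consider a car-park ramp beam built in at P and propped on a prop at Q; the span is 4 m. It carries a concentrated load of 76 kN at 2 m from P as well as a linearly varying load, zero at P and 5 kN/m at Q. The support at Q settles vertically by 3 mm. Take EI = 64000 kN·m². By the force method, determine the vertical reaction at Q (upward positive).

Take the reaction at Q as the redundant and release it; the primary structure is a cantilever fixed at P.
Primary-structure tip deflection at Q by superposition:
  point load 76 at a = 2: Pa²(3L − a)/(6EI) = 506.7/EI
  triangular load, peak 5 at the free end: 11w₀L⁴/(120EI) = 117.3/EI
  δ_0 = 624/EI
Tip deflection under a unit load at Q: L³/(3EI) = 21.33/EI.
With EI = 64000 kN·m²: δ_0 = 0.00975 m and δ_{QQ} = 0.000333 m/kN.
Compatibility — the beam at Q must follow the support down by 0.003 m: δ_0 − R_Q·δ_{QQ} = 0.003, so R_Q = (0.00975 − 0.003)/0.000333 = 20.25 kN.

R_Q = 20.25 kN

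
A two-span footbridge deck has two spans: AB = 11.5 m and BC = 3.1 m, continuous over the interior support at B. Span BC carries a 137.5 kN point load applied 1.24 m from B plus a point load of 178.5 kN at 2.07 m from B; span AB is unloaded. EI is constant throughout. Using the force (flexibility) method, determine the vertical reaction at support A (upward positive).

Take M_B as the redundant. Released structure: two simple spans AB and BC with a hinge at B.
End slopes at the hinge B, treating each span as simply supported:
  span BC: point load 137.5 at a = 1.24: Pab(L + b)/(6LEI) = 84.57/EI
  span BC: point load 178.5 at a = 2.07: Pab(L + b)/(6LEI) = 84.51/EI
  relative rotation θ_0 = (0 + 169.1)/EI = 169.1/EI
A unit hogging moment at B produces rotation L₁/(3EI) + L₂/(3EI) = 4.867/EI.
Compatibility: M_B·(L₁+L₂)/(3EI) = θ_0, giving M_B = 34.74 kN·m (hogging).
Span AB, ΣM about A with M_B applied at B: R_B^{AB}·11.5 = 0 + 34.74, so R_B^{AB} = 3.021 kN and R_A = 0 − 3.021 = -3.021 kN.

R_A = -3.021 kN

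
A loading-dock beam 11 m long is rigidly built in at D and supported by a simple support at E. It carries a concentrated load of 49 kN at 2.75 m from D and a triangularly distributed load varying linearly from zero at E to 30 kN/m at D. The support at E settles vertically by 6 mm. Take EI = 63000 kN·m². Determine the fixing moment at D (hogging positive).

M_D = 339.8 kN·m

Choose R_E as the redundant. The primary structure is the cantilever fixed at D.
Deflection at E on the released cantilever, summing each load's contribution:
  point load 49 at a = 2.75: Pa²(3L − a)/(6EI) = 1868/EI
  triangular load, peak 30 at the fixed end: w₀L⁴/(30EI) = 14641/EI
  δ_0 = 16509/EI
Flexibility coefficient — unit upward force at E: δ_{EE} = L³/(3EI) = 443.7/EI.
With EI = 63000 kN·m²: δ_0 = 0.26205 m and δ_{EE} = 0.007042 m/kN.
Compatibility — the beam at E must follow the support down by 0.006 m: δ_0 − R_E·δ_{EE} = 0.006, so R_E = (0.26205 − 0.006)/0.007042 = 36.36 kN.
Moment equilibrium about D: M_D = Σ(load moments about D) − R_E·L = 739.8 − 36.36×11 = 339.8 kN·m.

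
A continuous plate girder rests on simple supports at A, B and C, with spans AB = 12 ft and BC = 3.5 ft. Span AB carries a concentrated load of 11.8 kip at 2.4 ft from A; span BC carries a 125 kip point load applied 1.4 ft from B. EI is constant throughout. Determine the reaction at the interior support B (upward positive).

R_B = 88.24 kip

Release continuity at B by inserting a hinge; the redundant is the internal moment M_B. The primary structure is two simply-supported spans AB and BC.
Rotations at B on the released spans (each span's end-slope, ×1/EI):
  span AB: point load 11.8 at a = 2.4: Pab(L + a)/(6LEI) = 54.37/EI
  span BC: point load 125 at a = 1.4: Pab(L + b)/(6LEI) = 98/EI
  relative rotation θ_0 = (54.37 + 98)/EI = 152.4/EI
A unit hogging moment at B produces rotation L₁/(3EI) + L₂/(3EI) = 5.167/EI.
Compatibility: M_B·(L₁+L₂)/(3EI) = θ_0, giving M_B = 29.49 kip·ft (hogging).
Span AB, ΣM about A with M_B applied at B: R_B^{AB}·12 = 28.32 + 29.49, so R_B^{AB} = 4.818 kip and R_A = 11.8 − 4.818 = 6.982 kip.
Span BC, ΣM about C: R_B^{BC}·3.5 = 262.5 + 29.49, so R_B^{BC} = 83.43 kip and R_C = 125 − 83.43 = 41.57 kip.
R_B = 4.818 + 83.43 = 88.24 kip.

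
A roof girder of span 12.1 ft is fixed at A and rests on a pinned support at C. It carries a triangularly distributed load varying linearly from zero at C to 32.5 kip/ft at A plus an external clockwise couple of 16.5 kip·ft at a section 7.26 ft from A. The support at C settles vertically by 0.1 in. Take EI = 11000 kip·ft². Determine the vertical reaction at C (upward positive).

R_C = 40.89 kip

Release the roller at C. Primary structure: cantilever fixed at A.
Downward deflection at the released point C due to the loads:
  triangular load, peak 32.5 at the fixed end: w₀L⁴/(30EI) = 23222/EI
  clockwise couple 16.5 at a = 7.26: M₀a(2L − a)/(2EI) = 1015/EI
  δ_0 = 24237/EI
Tip deflection under a unit load at C: L³/(3EI) = 590.5/EI.
With EI = 11000 kip·ft²: δ_0 = 2.2033 ft and δ_{CC} = 0.053684 ft/kip.
Compatibility — the beam at C must follow the support down by 0.008333 ft: δ_0 − R_C·δ_{CC} = 0.008333, so R_C = (2.2033 − 0.008333)/0.053684 = 40.89 kip.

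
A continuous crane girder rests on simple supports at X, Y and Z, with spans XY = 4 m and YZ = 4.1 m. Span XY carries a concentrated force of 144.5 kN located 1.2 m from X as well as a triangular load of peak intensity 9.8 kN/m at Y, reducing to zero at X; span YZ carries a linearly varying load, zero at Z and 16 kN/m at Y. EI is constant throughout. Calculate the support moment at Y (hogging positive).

Take M_Y as the redundant. Released structure: two simple spans XY and YZ with a hinge at Y.
Discontinuity in slope at Y on the released structure — sum the simple-span end rotations:
  span XY: point load 144.5 at a = 1.2: Pab(L + a)/(6LEI) = 105.2/EI
  span XY: triangular load, peak 9.8: w₀L³/(45EI) = 13.94/EI
  span YZ: triangular load, peak 16: w₀L³/(45EI) = 24.51/EI
  relative rotation θ_0 = (119.1 + 24.51)/EI = 143.6/EI
A unit hogging moment at Y produces rotation L₁/(3EI) + L₂/(3EI) = 2.7/EI.
Compatibility: M_Y·(L₁+L₂)/(3EI) = θ_0, giving M_Y = 53.2 kN·m (hogging).

M_Y = 53.2 kN·m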